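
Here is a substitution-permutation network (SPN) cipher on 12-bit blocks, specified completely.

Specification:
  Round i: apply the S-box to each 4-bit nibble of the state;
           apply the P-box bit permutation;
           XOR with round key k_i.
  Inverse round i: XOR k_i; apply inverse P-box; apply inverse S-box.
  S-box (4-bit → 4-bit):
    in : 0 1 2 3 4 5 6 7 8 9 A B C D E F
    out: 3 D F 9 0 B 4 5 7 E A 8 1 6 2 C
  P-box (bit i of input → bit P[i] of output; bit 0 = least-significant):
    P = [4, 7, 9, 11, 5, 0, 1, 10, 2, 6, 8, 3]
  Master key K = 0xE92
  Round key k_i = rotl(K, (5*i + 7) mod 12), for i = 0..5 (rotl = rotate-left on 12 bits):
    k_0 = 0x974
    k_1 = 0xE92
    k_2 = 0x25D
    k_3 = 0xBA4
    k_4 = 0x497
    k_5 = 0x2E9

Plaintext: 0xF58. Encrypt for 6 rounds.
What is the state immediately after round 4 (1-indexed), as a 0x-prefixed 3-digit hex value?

s_0 = plaintext = 0xF58
s_1 = Round(s_0, k_0) = 0xECD
s_2 = Round(s_1, k_1) = 0xC72
s_3 = Round(s_2, k_2) = 0x8EB
s_4 = Round(s_3, k_3) = 0x2E1
s_5 = Round(s_4, k_4) = 0xFCA
s_6 = Round(s_5, k_5) = 0xB41

0x2E1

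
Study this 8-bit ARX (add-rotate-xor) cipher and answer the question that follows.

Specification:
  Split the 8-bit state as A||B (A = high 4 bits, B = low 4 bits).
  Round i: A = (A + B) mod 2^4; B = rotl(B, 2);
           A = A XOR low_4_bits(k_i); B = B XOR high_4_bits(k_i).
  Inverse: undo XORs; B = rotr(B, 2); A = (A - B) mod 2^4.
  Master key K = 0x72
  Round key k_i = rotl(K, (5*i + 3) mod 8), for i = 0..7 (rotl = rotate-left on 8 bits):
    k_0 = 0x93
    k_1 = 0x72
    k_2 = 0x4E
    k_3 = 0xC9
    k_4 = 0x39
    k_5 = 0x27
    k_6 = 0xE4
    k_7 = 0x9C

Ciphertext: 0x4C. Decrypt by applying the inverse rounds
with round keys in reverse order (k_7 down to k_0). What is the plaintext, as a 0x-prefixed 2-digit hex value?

0x6C

s_0 = ciphertext = 0x4C
s_1 = InvRound(s_0, k_7) = 0x35
s_2 = InvRound(s_1, k_6) = 0x9E
s_3 = InvRound(s_2, k_5) = 0xB3
s_4 = InvRound(s_3, k_4) = 0x20
s_5 = InvRound(s_4, k_3) = 0x83
s_6 = InvRound(s_5, k_2) = 0x9D
s_7 = InvRound(s_6, k_1) = 0x1A
s_8 = InvRound(s_7, k_0) = 0x6C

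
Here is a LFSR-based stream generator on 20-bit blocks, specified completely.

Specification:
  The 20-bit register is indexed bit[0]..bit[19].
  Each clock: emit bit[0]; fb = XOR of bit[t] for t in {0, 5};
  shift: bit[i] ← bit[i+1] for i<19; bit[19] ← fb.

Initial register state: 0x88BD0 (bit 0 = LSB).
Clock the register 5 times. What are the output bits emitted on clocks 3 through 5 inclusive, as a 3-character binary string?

reg_0 = 0x88BD0
clock 1: out=0, reg = 0x445E8
clock 2: out=0, reg = 0xA22F4
clock 3: out=0, reg = 0xD117A
clock 4: out=0, reg = 0xE88BD
clock 5: out=1, reg = 0x7445E

001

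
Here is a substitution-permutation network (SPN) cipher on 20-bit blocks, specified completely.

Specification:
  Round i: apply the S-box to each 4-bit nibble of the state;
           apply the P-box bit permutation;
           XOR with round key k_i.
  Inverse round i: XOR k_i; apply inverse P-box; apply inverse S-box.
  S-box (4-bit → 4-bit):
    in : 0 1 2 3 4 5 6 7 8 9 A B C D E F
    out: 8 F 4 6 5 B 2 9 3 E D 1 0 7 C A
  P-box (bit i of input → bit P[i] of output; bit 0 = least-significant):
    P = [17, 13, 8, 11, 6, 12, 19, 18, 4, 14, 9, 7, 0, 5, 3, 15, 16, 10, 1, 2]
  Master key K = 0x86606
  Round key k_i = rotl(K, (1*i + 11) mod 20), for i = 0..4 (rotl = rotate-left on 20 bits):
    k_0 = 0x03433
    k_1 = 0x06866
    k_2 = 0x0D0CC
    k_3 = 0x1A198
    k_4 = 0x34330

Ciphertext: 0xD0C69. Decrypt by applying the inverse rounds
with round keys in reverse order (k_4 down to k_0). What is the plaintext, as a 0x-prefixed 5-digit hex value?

0x168D8

s_0 = ciphertext = 0xD0C69
s_1 = InvRound(s_0, k_4) = 0x64DAA
s_2 = InvRound(s_1, k_3) = 0xDF805
s_3 = InvRound(s_2, k_2) = 0xB40AF
s_4 = InvRound(s_3, k_1) = 0xB4045
s_5 = InvRound(s_4, k_0) = 0x168D8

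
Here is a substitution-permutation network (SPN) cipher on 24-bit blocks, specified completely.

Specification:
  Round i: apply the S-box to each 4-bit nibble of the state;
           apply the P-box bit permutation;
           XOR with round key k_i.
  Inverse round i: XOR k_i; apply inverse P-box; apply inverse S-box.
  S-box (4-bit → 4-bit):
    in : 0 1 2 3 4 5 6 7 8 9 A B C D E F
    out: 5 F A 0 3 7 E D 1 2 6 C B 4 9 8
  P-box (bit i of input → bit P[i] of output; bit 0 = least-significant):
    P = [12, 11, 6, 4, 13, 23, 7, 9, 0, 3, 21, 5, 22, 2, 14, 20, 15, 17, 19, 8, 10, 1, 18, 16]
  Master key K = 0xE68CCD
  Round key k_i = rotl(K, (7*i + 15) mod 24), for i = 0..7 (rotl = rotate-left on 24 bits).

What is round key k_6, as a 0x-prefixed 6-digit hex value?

0x199BCD

K = 0xE68CCD
k_0 = rotl(K, (7*0+15) mod 24) = rotl(K, 15) = 0x66F346
k_1 = rotl(K, (7*1+15) mod 24) = rotl(K, 22) = 0x79A333
k_2 = rotl(K, (7*2+15) mod 24) = rotl(K, 5) = 0xD199BC
k_3 = rotl(K, (7*3+15) mod 24) = rotl(K, 12) = 0xCCDE68
k_4 = rotl(K, (7*4+15) mod 24) = rotl(K, 19) = 0x6F3466
k_5 = rotl(K, (7*5+15) mod 24) = rotl(K, 2) = 0x9A3337
k_6 = rotl(K, (7*6+15) mod 24) = rotl(K, 9) = 0x199BCD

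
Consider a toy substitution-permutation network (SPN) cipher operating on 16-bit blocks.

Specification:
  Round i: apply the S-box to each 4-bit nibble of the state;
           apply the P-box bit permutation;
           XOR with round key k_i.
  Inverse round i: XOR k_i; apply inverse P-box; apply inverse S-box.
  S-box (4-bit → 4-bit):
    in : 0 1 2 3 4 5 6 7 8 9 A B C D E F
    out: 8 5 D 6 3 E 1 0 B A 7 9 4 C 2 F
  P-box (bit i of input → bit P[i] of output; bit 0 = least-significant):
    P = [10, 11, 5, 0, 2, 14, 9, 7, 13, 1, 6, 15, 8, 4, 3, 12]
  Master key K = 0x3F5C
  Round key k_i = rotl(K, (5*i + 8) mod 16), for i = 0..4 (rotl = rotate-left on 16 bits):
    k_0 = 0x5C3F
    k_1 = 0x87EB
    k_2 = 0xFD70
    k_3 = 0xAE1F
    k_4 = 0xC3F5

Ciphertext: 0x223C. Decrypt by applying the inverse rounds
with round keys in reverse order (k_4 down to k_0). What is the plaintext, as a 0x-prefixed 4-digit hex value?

s_0 = ciphertext = 0x223C
s_1 = InvRound(s_0, k_4) = 0x1290
s_2 = InvRound(s_1, k_3) = 0xD8B8
s_3 = InvRound(s_2, k_2) = 0x1106
s_4 = InvRound(s_3, k_1) = 0xDD22
s_5 = InvRound(s_4, k_0) = 0xA060

0xA060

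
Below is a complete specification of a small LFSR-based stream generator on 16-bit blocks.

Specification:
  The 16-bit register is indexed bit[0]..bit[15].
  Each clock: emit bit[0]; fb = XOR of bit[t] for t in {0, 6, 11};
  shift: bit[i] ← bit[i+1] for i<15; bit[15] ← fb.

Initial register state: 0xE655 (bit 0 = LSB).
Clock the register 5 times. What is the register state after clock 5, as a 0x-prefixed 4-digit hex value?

reg_0 = 0xE655
clock 1: out=1, reg = 0x732A
clock 2: out=0, reg = 0x3995
clock 3: out=1, reg = 0x1CCA
clock 4: out=0, reg = 0x0E65
clock 5: out=1, reg = 0x8732

0x8732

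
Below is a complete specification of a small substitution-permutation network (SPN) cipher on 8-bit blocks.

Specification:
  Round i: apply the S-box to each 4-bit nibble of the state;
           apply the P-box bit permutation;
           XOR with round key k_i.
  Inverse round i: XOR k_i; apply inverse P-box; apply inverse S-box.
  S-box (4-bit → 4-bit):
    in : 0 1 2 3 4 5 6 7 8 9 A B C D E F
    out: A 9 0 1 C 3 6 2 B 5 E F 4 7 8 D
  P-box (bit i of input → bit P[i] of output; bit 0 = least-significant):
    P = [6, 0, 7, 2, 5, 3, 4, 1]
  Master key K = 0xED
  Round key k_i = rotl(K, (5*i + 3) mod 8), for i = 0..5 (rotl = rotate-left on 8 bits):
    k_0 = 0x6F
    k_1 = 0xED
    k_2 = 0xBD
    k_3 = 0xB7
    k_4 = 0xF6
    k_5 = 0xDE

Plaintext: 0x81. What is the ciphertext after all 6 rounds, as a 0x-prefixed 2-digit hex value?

s_0 = plaintext = 0x81
s_1 = Round(s_0, k_0) = 0x01
s_2 = Round(s_1, k_1) = 0xA3
s_3 = Round(s_2, k_2) = 0xE7
s_4 = Round(s_3, k_3) = 0xB4
s_5 = Round(s_4, k_4) = 0x48
s_6 = Round(s_5, k_5) = 0x89

0x89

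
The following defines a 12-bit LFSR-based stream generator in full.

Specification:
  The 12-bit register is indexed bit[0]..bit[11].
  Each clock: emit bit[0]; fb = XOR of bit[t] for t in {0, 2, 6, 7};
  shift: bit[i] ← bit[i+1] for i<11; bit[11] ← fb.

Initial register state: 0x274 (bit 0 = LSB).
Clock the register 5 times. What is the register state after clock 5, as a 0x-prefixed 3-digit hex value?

reg_0 = 0x274
clock 1: out=0, reg = 0x13A
clock 2: out=0, reg = 0x09D
clock 3: out=1, reg = 0x84E
clock 4: out=0, reg = 0x427
clock 5: out=1, reg = 0x213

0x213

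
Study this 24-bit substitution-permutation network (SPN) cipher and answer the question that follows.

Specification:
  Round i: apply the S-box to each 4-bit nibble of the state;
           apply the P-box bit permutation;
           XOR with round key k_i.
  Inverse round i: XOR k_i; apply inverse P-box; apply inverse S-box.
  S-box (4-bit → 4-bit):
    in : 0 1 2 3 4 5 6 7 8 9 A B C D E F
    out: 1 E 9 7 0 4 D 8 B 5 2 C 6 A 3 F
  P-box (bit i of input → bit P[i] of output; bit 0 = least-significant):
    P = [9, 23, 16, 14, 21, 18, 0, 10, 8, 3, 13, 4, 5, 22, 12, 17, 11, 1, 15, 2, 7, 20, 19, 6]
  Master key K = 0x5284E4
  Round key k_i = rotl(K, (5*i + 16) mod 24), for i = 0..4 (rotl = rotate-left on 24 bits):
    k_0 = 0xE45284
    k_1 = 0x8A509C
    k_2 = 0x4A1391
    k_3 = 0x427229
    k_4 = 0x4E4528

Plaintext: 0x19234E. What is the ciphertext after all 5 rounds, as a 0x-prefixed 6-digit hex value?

0x23D30E

s_0 = plaintext = 0x19234E
s_1 = Round(s_0, k_0) = 0x7EF9EC
s_2 = Round(s_1, k_1) = 0x6D69FE
s_3 = Round(s_2, k_2) = 0xE42476
s_4 = Round(s_3, k_3) = 0x513489
s_5 = Round(s_4, k_4) = 0x23D30E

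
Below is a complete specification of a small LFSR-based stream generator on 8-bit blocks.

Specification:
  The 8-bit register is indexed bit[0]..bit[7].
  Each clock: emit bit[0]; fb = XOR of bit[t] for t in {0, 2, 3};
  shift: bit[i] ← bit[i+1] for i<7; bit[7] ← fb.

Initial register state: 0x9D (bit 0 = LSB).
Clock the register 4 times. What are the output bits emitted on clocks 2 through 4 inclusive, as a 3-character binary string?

011

reg_0 = 0x9D
clock 1: out=1, reg = 0xCE
clock 2: out=0, reg = 0x67
clock 3: out=1, reg = 0x33
clock 4: out=1, reg = 0x99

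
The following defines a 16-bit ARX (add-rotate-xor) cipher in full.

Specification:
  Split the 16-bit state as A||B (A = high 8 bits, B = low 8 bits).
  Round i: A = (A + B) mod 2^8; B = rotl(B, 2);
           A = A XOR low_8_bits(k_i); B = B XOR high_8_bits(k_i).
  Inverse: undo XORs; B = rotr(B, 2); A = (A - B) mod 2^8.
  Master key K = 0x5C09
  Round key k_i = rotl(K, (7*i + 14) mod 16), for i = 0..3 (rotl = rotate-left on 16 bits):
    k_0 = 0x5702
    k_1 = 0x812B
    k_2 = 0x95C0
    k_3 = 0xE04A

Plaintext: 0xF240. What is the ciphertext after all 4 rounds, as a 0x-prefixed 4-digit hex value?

s_0 = plaintext = 0xF240
s_1 = Round(s_0, k_0) = 0x3056
s_2 = Round(s_1, k_1) = 0xADD8
s_3 = Round(s_2, k_2) = 0x45F6
s_4 = Round(s_3, k_3) = 0x713B

0x713B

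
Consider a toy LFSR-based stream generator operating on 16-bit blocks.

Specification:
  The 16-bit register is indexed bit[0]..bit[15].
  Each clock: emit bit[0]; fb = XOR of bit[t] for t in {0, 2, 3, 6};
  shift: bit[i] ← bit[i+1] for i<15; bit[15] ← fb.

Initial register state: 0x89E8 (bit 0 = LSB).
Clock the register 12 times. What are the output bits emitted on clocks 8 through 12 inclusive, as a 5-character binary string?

reg_0 = 0x89E8
clock 1: out=0, reg = 0x44F4
clock 2: out=0, reg = 0x227A
clock 3: out=0, reg = 0x113D
clock 4: out=1, reg = 0x889E
clock 5: out=0, reg = 0x444F
clock 6: out=1, reg = 0x2227
clock 7: out=1, reg = 0x1113
clock 8: out=1, reg = 0x8889
clock 9: out=1, reg = 0x4444
clock 10: out=0, reg = 0x2222
clock 11: out=0, reg = 0x1111
clock 12: out=1, reg = 0x8888

11001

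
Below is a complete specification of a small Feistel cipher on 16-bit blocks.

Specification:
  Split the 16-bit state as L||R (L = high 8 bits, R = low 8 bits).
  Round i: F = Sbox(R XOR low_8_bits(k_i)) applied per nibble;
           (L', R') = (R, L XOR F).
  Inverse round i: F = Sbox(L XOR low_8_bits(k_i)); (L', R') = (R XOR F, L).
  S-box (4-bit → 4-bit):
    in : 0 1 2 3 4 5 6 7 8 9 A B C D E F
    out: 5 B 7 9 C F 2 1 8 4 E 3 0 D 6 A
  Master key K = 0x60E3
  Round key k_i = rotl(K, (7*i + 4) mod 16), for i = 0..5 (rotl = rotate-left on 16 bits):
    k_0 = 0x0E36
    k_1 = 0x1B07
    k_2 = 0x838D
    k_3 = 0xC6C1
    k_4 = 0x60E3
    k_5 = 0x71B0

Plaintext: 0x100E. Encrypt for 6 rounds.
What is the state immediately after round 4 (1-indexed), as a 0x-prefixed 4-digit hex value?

0xDC39

s_0 = plaintext = 0x100E
s_1 = Round(s_0, k_0) = 0x0E88
s_2 = Round(s_1, k_1) = 0x8884
s_3 = Round(s_2, k_2) = 0x84DC
s_4 = Round(s_3, k_3) = 0xDC39
s_5 = Round(s_4, k_4) = 0x3902
s_6 = Round(s_5, k_5) = 0x020E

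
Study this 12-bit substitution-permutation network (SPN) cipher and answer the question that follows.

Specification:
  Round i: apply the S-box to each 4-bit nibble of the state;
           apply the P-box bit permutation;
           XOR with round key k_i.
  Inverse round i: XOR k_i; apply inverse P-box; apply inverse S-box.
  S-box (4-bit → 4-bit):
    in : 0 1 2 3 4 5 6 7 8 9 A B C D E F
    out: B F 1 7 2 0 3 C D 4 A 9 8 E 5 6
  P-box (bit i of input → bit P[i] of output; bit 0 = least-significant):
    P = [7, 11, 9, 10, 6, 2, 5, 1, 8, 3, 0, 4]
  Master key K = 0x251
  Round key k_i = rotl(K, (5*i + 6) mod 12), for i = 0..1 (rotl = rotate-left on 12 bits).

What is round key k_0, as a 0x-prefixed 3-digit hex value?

0x449

K = 0x251
k_0 = rotl(K, (5*0+6) mod 12) = rotl(K, 6) = 0x449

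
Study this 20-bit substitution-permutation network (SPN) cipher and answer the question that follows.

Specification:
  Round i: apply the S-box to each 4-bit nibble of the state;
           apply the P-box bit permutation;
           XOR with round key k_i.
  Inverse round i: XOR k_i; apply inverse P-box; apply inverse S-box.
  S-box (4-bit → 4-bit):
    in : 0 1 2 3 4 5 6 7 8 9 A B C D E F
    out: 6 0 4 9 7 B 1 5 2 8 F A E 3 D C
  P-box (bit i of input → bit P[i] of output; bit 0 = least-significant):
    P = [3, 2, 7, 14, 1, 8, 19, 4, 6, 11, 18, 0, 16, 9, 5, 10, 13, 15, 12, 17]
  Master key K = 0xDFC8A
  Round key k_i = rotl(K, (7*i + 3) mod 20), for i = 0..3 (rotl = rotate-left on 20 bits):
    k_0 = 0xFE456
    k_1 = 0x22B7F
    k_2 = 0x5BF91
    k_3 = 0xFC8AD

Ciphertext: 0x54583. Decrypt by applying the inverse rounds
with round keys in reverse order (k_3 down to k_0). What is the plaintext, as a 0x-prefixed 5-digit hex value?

s_0 = ciphertext = 0x54583
s_1 = InvRound(s_0, k_3) = 0xBF84D
s_2 = InvRound(s_1, k_2) = 0x9B7CA
s_3 = InvRound(s_2, k_1) = 0xCEBF0
s_4 = InvRound(s_3, k_0) = 0x9A8D0

0x9A8D0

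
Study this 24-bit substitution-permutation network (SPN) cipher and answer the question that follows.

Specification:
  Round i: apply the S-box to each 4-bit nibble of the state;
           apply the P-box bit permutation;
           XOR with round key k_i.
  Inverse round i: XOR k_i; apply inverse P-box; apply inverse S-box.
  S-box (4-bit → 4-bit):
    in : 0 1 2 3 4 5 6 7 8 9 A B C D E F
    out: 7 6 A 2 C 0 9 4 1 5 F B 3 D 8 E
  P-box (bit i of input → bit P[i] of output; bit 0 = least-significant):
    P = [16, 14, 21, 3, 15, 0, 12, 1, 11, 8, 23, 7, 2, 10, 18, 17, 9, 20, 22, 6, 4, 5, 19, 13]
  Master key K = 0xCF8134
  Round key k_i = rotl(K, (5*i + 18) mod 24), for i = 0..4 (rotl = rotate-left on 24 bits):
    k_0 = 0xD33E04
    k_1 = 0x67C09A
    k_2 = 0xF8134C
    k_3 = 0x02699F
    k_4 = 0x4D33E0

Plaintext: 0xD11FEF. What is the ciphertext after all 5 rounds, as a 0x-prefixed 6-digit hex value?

s_0 = plaintext = 0xD11FEF
s_1 = Round(s_0, k_0) = 0x2F5B9E
s_2 = Round(s_1, k_1) = 0x377972
s_3 = Round(s_2, k_2) = 0x3C4B64
s_4 = Round(s_3, k_3) = 0x34E235
s_5 = Round(s_4, k_4) = 0x0F3201

0x0F3201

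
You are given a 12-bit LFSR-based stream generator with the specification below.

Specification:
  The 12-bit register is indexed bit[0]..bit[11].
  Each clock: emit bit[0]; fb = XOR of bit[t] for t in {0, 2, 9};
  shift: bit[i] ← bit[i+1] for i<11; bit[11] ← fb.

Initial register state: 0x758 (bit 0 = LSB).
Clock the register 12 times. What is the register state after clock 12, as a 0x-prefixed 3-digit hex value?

0xFA5

reg_0 = 0x758
clock 1: out=0, reg = 0xBAC
clock 2: out=0, reg = 0x5D6
clock 3: out=0, reg = 0xAEB
clock 4: out=1, reg = 0x575
clock 5: out=1, reg = 0x2BA
clock 6: out=0, reg = 0x95D
clock 7: out=1, reg = 0x4AE
clock 8: out=0, reg = 0xA57
clock 9: out=1, reg = 0xD2B
clock 10: out=1, reg = 0xE95
clock 11: out=1, reg = 0xF4A
clock 12: out=0, reg = 0xFA5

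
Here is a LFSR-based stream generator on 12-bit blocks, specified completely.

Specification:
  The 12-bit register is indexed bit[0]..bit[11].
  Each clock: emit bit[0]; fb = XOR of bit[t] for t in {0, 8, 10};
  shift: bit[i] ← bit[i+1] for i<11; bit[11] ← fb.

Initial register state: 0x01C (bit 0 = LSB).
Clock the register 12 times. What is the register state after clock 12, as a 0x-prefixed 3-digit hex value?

reg_0 = 0x01C
clock 1: out=0, reg = 0x00E
clock 2: out=0, reg = 0x007
clock 3: out=1, reg = 0x803
clock 4: out=1, reg = 0xC01
clock 5: out=1, reg = 0x600
clock 6: out=0, reg = 0xB00
clock 7: out=0, reg = 0xD80
clock 8: out=0, reg = 0x6C0
clock 9: out=0, reg = 0xB60
clock 10: out=0, reg = 0xDB0
clock 11: out=0, reg = 0x6D8
clock 12: out=0, reg = 0xB6C

0xB6C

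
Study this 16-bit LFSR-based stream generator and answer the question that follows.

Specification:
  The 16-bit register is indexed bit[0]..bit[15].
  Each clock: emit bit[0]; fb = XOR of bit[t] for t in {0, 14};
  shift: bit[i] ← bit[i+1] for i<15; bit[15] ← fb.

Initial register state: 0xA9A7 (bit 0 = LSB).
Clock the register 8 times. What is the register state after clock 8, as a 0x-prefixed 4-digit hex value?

0x21A9

reg_0 = 0xA9A7
clock 1: out=1, reg = 0xD4D3
clock 2: out=1, reg = 0x6A69
clock 3: out=1, reg = 0x3534
clock 4: out=0, reg = 0x1A9A
clock 5: out=0, reg = 0x0D4D
clock 6: out=1, reg = 0x86A6
clock 7: out=0, reg = 0x4353
clock 8: out=1, reg = 0x21A9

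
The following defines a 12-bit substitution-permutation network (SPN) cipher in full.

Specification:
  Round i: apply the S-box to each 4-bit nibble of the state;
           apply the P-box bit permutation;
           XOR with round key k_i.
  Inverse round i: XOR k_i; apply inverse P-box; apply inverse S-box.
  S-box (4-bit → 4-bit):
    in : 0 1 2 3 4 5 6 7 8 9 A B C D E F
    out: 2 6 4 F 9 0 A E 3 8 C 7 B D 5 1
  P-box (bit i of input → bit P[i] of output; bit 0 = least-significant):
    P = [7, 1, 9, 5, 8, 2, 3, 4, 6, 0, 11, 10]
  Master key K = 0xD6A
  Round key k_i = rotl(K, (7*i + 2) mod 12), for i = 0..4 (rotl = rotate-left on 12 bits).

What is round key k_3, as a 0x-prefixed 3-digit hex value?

K = 0xD6A
k_0 = rotl(K, (7*0+2) mod 12) = rotl(K, 2) = 0x5AB
k_1 = rotl(K, (7*1+2) mod 12) = rotl(K, 9) = 0x5AD
k_2 = rotl(K, (7*2+2) mod 12) = rotl(K, 4) = 0x6AD
k_3 = rotl(K, (7*3+2) mod 12) = rotl(K, 11) = 0x6B5

0x6B5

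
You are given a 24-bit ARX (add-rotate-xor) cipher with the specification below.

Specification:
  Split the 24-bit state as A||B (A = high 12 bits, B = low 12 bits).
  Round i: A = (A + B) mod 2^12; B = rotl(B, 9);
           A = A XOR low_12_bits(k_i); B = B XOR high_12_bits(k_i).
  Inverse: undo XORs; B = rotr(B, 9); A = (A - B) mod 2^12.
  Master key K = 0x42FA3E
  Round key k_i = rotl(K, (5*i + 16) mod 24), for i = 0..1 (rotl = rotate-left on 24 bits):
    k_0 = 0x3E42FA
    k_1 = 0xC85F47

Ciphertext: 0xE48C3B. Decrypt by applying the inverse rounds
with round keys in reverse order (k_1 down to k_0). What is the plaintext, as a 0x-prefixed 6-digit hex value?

s_0 = ciphertext = 0xE48C3B
s_1 = InvRound(s_0, k_1) = 0xB1F5F0
s_2 = InvRound(s_1, k_0) = 0x9420A3

0x9420A3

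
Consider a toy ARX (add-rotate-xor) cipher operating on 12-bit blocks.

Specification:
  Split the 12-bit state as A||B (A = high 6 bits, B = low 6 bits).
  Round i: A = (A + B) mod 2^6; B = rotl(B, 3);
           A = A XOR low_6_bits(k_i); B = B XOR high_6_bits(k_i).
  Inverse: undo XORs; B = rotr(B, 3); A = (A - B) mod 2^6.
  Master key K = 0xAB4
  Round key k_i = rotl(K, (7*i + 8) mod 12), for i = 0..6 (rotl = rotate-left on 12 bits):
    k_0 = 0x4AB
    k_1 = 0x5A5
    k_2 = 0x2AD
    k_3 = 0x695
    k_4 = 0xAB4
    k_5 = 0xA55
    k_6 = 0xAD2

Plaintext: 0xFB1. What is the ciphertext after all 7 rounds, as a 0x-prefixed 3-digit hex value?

0xC3B

s_0 = plaintext = 0xFB1
s_1 = Round(s_0, k_0) = 0x11C
s_2 = Round(s_1, k_1) = 0x175
s_3 = Round(s_2, k_2) = 0x5E4
s_4 = Round(s_3, k_3) = 0xBBE
s_5 = Round(s_4, k_4) = 0x61D
s_6 = Round(s_5, k_5) = 0x802
s_7 = Round(s_6, k_6) = 0xC3B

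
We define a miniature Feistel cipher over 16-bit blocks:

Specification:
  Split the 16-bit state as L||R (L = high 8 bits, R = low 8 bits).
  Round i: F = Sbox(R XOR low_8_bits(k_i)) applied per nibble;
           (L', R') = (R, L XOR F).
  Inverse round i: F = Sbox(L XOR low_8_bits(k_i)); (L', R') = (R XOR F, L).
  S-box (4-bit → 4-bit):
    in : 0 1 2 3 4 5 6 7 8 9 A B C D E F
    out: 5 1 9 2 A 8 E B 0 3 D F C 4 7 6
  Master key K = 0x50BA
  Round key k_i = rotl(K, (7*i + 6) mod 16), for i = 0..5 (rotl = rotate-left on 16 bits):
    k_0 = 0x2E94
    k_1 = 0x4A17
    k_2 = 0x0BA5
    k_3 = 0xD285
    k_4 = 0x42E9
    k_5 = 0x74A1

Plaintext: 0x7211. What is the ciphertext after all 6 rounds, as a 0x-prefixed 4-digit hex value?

0x2E4E

s_0 = plaintext = 0x7211
s_1 = Round(s_0, k_0) = 0x117A
s_2 = Round(s_1, k_1) = 0x7AF5
s_3 = Round(s_2, k_2) = 0xF5FF
s_4 = Round(s_3, k_3) = 0xFF48
s_5 = Round(s_4, k_4) = 0x482E
s_6 = Round(s_5, k_5) = 0x2E4E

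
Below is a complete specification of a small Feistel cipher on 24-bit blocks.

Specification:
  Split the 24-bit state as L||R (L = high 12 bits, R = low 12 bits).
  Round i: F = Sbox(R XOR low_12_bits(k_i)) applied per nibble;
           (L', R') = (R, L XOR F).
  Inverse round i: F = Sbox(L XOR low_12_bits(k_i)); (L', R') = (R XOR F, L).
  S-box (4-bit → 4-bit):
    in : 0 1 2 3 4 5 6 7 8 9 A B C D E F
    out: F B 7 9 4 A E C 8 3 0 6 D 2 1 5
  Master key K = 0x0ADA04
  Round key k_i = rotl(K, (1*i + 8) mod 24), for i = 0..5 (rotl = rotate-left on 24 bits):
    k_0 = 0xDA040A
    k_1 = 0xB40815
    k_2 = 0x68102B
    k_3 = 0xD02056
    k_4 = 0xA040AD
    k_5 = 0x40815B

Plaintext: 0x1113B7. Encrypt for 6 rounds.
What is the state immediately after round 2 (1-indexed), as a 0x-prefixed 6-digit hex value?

0xD73959

s_0 = plaintext = 0x1113B7
s_1 = Round(s_0, k_0) = 0x3B7D73
s_2 = Round(s_1, k_1) = 0xD73959
s_3 = Round(s_2, k_2) = 0x959EB4
s_4 = Round(s_3, k_3) = 0xEB484E
s_5 = Round(s_4, k_4) = 0x84E6AD
s_6 = Round(s_5, k_5) = 0x6AD410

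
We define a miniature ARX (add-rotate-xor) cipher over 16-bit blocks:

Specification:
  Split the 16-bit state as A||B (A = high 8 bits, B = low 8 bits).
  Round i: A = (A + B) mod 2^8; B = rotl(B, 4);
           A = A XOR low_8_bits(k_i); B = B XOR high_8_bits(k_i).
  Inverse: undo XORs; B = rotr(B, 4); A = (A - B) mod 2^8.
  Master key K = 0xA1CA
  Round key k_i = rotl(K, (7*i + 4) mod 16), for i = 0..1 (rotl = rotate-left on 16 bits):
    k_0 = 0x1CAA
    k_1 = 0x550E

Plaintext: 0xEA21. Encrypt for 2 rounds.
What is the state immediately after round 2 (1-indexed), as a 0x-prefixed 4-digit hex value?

s_0 = plaintext = 0xEA21
s_1 = Round(s_0, k_0) = 0xA10E
s_2 = Round(s_1, k_1) = 0xA1B5

0xA1B5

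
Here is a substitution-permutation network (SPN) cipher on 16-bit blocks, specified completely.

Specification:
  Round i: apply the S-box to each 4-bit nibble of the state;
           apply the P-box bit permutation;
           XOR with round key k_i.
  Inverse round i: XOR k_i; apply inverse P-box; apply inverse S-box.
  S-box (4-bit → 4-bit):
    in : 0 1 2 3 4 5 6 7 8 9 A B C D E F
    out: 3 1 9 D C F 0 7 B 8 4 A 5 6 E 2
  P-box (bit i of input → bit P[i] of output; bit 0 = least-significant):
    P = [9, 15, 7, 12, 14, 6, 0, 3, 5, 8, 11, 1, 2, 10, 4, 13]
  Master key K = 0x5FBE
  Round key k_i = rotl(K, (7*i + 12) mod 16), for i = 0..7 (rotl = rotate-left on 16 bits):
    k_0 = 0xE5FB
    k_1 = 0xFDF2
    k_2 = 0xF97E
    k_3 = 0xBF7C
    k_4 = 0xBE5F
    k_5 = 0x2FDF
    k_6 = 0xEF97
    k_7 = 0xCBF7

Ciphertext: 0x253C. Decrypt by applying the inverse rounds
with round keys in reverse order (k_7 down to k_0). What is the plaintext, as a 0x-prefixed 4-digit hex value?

0x896B

s_0 = ciphertext = 0x253C
s_1 = InvRound(s_0, k_7) = 0xB457
s_2 = InvRound(s_1, k_6) = 0x6D03
s_3 = InvRound(s_2, k_5) = 0xC68C
s_4 = InvRound(s_3, k_4) = 0x4474
s_5 = InvRound(s_4, k_3) = 0x9D28
s_6 = InvRound(s_5, k_2) = 0x5906
s_7 = InvRound(s_6, k_1) = 0x51FD
s_8 = InvRound(s_7, k_0) = 0x896B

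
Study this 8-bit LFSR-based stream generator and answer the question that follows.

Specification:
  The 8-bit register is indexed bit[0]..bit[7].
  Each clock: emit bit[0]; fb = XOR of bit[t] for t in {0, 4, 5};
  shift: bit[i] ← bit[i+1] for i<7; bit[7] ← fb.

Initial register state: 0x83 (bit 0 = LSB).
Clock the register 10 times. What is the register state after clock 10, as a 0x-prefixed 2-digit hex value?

reg_0 = 0x83
clock 1: out=1, reg = 0xC1
clock 2: out=1, reg = 0xE0
clock 3: out=0, reg = 0xF0
clock 4: out=0, reg = 0x78
clock 5: out=0, reg = 0x3C
clock 6: out=0, reg = 0x1E
clock 7: out=0, reg = 0x8F
clock 8: out=1, reg = 0xC7
clock 9: out=1, reg = 0xE3
clock 10: out=1, reg = 0x71

0x71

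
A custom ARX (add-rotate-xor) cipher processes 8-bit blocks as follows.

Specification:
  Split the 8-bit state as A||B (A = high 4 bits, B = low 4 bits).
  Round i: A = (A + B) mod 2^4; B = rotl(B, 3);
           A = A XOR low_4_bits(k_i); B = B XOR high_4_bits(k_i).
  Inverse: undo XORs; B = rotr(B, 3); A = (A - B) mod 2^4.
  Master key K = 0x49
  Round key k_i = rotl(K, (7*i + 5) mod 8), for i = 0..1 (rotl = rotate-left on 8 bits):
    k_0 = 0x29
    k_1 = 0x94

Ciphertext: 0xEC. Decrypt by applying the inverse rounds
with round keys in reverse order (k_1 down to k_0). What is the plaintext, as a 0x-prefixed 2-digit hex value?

0x81

s_0 = ciphertext = 0xEC
s_1 = InvRound(s_0, k_1) = 0x0A
s_2 = InvRound(s_1, k_0) = 0x81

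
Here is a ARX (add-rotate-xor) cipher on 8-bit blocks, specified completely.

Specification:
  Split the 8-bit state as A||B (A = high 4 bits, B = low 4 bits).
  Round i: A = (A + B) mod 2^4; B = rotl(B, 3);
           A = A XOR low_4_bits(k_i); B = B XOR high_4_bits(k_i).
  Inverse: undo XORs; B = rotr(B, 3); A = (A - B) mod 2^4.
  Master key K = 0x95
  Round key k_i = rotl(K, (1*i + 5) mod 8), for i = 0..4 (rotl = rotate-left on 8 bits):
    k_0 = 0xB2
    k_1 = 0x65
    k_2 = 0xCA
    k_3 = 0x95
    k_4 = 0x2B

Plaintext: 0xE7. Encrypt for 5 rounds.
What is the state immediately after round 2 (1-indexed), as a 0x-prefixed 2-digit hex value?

0x26

s_0 = plaintext = 0xE7
s_1 = Round(s_0, k_0) = 0x70
s_2 = Round(s_1, k_1) = 0x26
s_3 = Round(s_2, k_2) = 0x2F
s_4 = Round(s_3, k_3) = 0x46
s_5 = Round(s_4, k_4) = 0x11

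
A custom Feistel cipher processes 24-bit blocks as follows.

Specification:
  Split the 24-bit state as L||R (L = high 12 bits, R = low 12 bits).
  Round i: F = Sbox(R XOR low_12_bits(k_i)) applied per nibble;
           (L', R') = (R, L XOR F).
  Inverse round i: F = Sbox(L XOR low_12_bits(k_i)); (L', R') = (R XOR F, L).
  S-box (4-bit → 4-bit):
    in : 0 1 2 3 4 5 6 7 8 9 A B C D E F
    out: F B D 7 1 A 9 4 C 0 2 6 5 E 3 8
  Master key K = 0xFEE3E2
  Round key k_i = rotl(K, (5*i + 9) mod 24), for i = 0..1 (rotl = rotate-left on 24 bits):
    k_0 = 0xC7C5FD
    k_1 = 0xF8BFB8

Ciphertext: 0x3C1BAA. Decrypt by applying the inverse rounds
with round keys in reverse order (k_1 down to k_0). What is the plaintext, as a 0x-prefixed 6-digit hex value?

0x575EEA

s_0 = ciphertext = 0x3C1BAA
s_1 = InvRound(s_0, k_1) = 0xEEA3C1
s_2 = InvRound(s_1, k_0) = 0x575EEA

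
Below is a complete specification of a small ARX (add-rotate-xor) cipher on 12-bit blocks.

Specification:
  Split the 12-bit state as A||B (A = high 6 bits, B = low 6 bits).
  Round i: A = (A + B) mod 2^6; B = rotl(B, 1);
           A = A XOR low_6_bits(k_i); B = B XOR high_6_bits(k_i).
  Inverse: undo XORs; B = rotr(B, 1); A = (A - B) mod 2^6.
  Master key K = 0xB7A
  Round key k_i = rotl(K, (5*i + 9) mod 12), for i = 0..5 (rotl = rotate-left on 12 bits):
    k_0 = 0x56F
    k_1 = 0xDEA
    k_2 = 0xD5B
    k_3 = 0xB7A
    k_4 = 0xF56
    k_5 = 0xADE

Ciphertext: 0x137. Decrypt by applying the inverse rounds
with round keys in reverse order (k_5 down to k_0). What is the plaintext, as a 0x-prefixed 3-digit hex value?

0x2A8

s_0 = ciphertext = 0x137
s_1 = InvRound(s_0, k_5) = 0x30E
s_2 = InvRound(s_1, k_4) = 0x879
s_3 = InvRound(s_2, k_3) = 0x44A
s_4 = InvRound(s_3, k_2) = 0x2FF
s_5 = InvRound(s_4, k_1) = 0x744
s_6 = InvRound(s_5, k_0) = 0x2A8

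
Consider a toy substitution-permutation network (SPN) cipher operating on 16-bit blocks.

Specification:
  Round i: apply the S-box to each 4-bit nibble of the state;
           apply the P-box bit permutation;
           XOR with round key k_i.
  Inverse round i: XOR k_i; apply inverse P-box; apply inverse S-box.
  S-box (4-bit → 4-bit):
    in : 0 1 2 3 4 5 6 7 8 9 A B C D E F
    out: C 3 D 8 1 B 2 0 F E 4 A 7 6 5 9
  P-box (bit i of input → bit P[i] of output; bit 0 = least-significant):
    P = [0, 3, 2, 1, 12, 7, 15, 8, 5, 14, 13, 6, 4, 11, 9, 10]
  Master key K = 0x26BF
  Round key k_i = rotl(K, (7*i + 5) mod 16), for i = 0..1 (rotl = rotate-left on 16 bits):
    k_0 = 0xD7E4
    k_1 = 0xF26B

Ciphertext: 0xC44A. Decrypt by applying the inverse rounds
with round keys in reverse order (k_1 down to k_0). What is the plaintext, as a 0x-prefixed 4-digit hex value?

s_0 = ciphertext = 0xC44A
s_1 = InvRound(s_0, k_1) = 0x0E44
s_2 = InvRound(s_1, k_0) = 0x6187

0x6187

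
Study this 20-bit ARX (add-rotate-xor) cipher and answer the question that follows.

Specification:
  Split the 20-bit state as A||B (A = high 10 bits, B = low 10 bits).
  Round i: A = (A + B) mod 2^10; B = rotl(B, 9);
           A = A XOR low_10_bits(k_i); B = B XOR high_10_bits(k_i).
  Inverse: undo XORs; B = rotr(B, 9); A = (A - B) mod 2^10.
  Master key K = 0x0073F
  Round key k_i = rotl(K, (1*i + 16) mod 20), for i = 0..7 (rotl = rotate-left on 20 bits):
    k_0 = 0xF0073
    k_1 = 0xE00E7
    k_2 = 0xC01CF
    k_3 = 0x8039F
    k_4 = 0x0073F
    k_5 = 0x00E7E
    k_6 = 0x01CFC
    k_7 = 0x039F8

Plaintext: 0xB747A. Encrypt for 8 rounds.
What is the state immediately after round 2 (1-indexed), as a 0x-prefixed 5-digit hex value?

s_0 = plaintext = 0xB747A
s_1 = Round(s_0, k_0) = 0xC93FD
s_2 = Round(s_1, k_1) = 0xF187E
s_3 = Round(s_2, k_2) = 0x62F3F
s_4 = Round(s_3, k_3) = 0xD559F
s_5 = Round(s_4, k_4) = 0xF2ECE
s_6 = Round(s_5, k_5) = 0x39D64
s_7 = Round(s_6, k_6) = 0xADCB5
s_8 = Round(s_7, k_7) = 0xA5254

0xF187E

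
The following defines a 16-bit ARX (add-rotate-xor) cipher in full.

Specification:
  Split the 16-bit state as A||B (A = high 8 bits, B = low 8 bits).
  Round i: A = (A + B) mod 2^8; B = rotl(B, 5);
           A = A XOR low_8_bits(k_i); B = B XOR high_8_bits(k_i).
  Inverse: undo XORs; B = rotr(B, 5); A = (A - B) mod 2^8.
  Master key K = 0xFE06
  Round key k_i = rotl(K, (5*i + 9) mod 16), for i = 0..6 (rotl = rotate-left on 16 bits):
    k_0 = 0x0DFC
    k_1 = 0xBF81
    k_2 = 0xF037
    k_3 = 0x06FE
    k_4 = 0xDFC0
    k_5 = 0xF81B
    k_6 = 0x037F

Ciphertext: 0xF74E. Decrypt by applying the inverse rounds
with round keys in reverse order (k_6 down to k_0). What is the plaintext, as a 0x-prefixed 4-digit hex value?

0xF1A3

s_0 = ciphertext = 0xF74E
s_1 = InvRound(s_0, k_6) = 0x1E6A
s_2 = InvRound(s_1, k_5) = 0x7194
s_3 = InvRound(s_2, k_4) = 0x575A
s_4 = InvRound(s_3, k_3) = 0xC7E2
s_5 = InvRound(s_4, k_2) = 0x6090
s_6 = InvRound(s_5, k_1) = 0x6879
s_7 = InvRound(s_6, k_0) = 0xF1A3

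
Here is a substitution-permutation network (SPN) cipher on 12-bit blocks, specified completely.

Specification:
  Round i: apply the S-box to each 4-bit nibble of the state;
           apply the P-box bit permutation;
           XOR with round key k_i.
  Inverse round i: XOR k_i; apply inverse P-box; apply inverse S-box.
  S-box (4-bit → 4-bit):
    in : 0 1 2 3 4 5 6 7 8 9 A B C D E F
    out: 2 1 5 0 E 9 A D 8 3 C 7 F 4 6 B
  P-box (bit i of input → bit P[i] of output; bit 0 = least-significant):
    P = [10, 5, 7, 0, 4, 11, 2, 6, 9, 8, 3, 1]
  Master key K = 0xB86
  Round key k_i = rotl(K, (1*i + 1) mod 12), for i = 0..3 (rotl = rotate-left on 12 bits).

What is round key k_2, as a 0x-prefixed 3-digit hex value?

K = 0xB86
k_0 = rotl(K, (1*0+1) mod 12) = rotl(K, 1) = 0x70D
k_1 = rotl(K, (1*1+1) mod 12) = rotl(K, 2) = 0xE1A
k_2 = rotl(K, (1*2+1) mod 12) = rotl(K, 3) = 0xC35

0xC35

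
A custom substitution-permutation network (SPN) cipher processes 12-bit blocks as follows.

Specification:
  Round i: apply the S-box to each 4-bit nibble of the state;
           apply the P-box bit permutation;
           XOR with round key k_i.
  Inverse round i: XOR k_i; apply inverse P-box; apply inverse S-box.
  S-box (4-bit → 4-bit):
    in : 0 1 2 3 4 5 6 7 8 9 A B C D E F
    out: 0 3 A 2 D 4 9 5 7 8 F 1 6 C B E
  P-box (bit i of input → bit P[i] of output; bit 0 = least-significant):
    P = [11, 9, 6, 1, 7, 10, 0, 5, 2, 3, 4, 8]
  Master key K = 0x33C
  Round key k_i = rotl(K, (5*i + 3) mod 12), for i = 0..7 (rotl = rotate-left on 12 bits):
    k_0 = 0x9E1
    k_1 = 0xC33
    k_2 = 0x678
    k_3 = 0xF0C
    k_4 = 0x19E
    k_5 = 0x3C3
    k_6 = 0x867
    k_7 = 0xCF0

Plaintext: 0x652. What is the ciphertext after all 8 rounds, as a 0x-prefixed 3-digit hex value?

s_0 = plaintext = 0x652
s_1 = Round(s_0, k_0) = 0xAE6
s_2 = Round(s_1, k_1) = 0x18D
s_3 = Round(s_2, k_2) = 0x2B7
s_4 = Round(s_3, k_3) = 0x6C4
s_5 = Round(s_4, k_4) = 0xCD9
s_6 = Round(s_5, k_5) = 0x3F8
s_7 = Round(s_6, k_6) = 0x60E
s_8 = Round(s_7, k_7) = 0x7F6

0x7F6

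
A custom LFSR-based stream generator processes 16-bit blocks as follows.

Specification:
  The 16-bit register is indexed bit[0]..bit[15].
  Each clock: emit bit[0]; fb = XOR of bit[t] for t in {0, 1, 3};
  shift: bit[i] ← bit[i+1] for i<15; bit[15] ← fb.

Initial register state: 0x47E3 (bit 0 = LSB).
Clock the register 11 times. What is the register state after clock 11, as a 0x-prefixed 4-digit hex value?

reg_0 = 0x47E3
clock 1: out=1, reg = 0x23F1
clock 2: out=1, reg = 0x91F8
clock 3: out=0, reg = 0xC8FC
clock 4: out=0, reg = 0xE47E
clock 5: out=0, reg = 0x723F
clock 6: out=1, reg = 0xB91F
clock 7: out=1, reg = 0xDC8F
clock 8: out=1, reg = 0xEE47
clock 9: out=1, reg = 0x7723
clock 10: out=1, reg = 0x3B91
clock 11: out=1, reg = 0x9DC8

0x9DC8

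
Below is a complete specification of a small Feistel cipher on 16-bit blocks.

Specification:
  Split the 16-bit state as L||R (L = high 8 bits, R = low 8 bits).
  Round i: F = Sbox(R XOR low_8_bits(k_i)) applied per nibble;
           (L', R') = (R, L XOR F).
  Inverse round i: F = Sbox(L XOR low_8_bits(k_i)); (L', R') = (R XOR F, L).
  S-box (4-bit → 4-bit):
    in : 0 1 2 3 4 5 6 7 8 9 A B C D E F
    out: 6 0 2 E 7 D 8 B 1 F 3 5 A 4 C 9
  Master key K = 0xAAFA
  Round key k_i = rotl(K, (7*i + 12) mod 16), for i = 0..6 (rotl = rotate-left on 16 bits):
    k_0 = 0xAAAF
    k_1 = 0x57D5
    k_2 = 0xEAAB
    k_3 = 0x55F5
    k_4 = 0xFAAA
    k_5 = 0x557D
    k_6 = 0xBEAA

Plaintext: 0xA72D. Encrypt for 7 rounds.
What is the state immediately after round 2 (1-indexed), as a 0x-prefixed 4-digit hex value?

0xB5AB

s_0 = plaintext = 0xA72D
s_1 = Round(s_0, k_0) = 0x2DB5
s_2 = Round(s_1, k_1) = 0xB5AB
s_3 = Round(s_2, k_2) = 0xABD3
s_4 = Round(s_3, k_3) = 0xD383
s_5 = Round(s_4, k_4) = 0x83FC
s_6 = Round(s_5, k_5) = 0xFC93
s_7 = Round(s_6, k_6) = 0x9313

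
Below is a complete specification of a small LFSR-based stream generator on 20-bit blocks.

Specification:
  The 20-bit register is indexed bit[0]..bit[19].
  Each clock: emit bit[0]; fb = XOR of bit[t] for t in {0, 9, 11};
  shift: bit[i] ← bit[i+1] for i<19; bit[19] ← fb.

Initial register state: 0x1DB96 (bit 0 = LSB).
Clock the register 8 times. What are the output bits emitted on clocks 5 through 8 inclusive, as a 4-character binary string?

1001

reg_0 = 0x1DB96
clock 1: out=0, reg = 0x0EDCB
clock 2: out=1, reg = 0x076E5
clock 3: out=1, reg = 0x03B72
clock 4: out=0, reg = 0x01DB9
clock 5: out=1, reg = 0x00EDC
clock 6: out=0, reg = 0x0076E
clock 7: out=0, reg = 0x803B7
clock 8: out=1, reg = 0x401DB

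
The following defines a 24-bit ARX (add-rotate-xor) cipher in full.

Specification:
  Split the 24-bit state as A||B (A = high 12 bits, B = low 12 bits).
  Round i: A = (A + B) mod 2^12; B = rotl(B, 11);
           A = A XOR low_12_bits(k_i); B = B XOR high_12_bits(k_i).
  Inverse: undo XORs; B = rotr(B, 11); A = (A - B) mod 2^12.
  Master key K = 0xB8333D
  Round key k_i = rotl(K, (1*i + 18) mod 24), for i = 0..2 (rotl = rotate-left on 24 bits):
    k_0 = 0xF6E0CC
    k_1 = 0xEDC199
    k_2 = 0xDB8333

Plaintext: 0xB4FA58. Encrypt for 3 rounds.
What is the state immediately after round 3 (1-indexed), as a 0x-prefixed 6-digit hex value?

s_0 = plaintext = 0xB4FA58
s_1 = Round(s_0, k_0) = 0x56BA42
s_2 = Round(s_1, k_1) = 0xE34BFD
s_3 = Round(s_2, k_2) = 0x902046

0x902046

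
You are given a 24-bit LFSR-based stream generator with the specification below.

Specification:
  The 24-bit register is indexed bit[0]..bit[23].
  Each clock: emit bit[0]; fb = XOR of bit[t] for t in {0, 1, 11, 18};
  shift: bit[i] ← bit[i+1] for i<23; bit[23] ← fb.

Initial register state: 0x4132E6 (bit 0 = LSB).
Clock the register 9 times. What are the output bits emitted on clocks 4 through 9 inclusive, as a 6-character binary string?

001110

reg_0 = 0x4132E6
clock 1: out=0, reg = 0xA09973
clock 2: out=1, reg = 0xD04CB9
clock 3: out=1, reg = 0x68265C
clock 4: out=0, reg = 0x34132E
clock 5: out=0, reg = 0x1A0997
clock 6: out=1, reg = 0x8D04CB
clock 7: out=1, reg = 0xC68265
clock 8: out=1, reg = 0x634132
clock 9: out=0, reg = 0xB1A099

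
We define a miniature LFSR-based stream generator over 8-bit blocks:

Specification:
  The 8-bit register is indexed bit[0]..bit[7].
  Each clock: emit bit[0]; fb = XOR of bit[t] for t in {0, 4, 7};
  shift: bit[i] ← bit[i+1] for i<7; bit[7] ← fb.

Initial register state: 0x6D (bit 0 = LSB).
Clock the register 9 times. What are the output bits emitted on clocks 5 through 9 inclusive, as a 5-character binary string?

01101

reg_0 = 0x6D
clock 1: out=1, reg = 0xB6
clock 2: out=0, reg = 0x5B
clock 3: out=1, reg = 0x2D
clock 4: out=1, reg = 0x96
clock 5: out=0, reg = 0x4B
clock 6: out=1, reg = 0xA5
clock 7: out=1, reg = 0x52
clock 8: out=0, reg = 0xA9
clock 9: out=1, reg = 0x54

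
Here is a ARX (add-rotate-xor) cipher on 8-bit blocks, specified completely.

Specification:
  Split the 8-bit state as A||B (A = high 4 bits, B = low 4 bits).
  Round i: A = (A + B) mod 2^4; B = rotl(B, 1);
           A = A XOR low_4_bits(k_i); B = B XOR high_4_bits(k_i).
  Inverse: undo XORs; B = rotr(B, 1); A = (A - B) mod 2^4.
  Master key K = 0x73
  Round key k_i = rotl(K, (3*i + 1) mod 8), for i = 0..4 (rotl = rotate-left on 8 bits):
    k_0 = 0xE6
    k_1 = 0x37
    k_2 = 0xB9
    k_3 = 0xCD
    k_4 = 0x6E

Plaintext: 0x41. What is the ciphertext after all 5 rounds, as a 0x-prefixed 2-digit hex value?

0xB4

s_0 = plaintext = 0x41
s_1 = Round(s_0, k_0) = 0x3C
s_2 = Round(s_1, k_1) = 0x8A
s_3 = Round(s_2, k_2) = 0xBE
s_4 = Round(s_3, k_3) = 0x41
s_5 = Round(s_4, k_4) = 0xB4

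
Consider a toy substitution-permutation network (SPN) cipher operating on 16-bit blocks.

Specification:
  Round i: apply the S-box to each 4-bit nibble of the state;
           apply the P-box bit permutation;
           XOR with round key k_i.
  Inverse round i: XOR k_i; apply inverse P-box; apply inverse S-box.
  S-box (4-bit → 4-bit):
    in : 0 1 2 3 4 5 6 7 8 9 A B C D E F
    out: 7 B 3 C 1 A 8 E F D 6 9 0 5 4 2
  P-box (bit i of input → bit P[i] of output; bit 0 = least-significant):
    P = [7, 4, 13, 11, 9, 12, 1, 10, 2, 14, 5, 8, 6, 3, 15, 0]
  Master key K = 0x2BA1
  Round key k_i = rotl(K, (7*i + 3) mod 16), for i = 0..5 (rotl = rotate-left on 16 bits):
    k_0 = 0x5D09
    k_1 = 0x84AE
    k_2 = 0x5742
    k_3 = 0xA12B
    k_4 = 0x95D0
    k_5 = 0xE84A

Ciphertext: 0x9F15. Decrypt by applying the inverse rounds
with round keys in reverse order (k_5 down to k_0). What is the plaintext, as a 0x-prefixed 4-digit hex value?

0x9A52

s_0 = ciphertext = 0x9F15
s_1 = InvRound(s_0, k_5) = 0x118A
s_2 = InvRound(s_1, k_4) = 0x0C3F
s_3 = InvRound(s_2, k_3) = 0xEB67
s_4 = InvRound(s_3, k_2) = 0x3D53
s_5 = InvRound(s_4, k_1) = 0x89F8
s_6 = InvRound(s_5, k_0) = 0x9A52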